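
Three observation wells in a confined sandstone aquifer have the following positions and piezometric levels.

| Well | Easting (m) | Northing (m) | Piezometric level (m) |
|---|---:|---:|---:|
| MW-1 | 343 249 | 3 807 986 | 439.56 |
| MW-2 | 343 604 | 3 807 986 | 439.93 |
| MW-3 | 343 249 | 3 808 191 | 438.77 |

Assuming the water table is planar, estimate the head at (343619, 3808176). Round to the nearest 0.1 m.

∂h/∂x = (439.93 − 439.56) / (343604 − 343249) = +0.001042
∂h/∂y = (438.77 − 439.56) / (3808191 − 3807986) = -0.003854
h(343619, 3808176) = 439.56 + (+0.001042)·(370) + (-0.003854)·(190) = 439.56 +0.386 -0.732 = 439.213 m.

439.2 m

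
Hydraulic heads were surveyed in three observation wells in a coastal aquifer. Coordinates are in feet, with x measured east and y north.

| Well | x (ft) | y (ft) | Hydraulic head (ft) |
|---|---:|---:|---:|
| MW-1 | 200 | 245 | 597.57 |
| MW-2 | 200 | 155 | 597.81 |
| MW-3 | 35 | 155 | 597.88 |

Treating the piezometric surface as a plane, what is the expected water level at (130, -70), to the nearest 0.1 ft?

Three-point gradient (reference MW-1): Δ to MW-2 = (0, -90, +0.24), Δ to MW-3 = (-165, -90, +0.31).
∂h/∂x = -0.0004242, ∂h/∂y = -0.002667 (det = -14850).
h(130, -70) = 597.57 + (-0.0004242)·(-70) + (-0.002667)·(-315) = 597.57 +0.030 +0.840 = 598.440 ft.

598.4 ft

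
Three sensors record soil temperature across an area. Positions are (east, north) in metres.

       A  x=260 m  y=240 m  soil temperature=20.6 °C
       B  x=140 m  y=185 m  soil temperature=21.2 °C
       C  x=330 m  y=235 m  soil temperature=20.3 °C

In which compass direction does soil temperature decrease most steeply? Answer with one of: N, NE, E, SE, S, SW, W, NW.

Differences from A: to B (Δx, Δy, Δh) = (-120, -55, +0.6); to C = (70, -5, -0.3).
Solve a·Δx + b·Δy = ΔT: det = (-120)·(-5) − 70·(-55) = 4450.
∂T/∂x = [(+0.6)·(-5) − (-0.3)·(-55)] / 4450 = -0.004382
∂T/∂y = [(-120)·(-0.3) − 70·(+0.6)] / 4450 = -0.001348
Steepest decrease is along −∇f = (+0.004382 E, +0.001348 N) → east.

E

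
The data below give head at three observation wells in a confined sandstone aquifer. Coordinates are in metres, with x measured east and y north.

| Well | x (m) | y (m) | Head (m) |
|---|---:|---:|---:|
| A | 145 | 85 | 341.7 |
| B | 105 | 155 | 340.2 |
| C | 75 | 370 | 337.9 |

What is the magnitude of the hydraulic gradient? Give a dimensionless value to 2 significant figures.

Three-point gradient (reference A): Δ to B = (-40, 70, -1.5), Δ to C = (-70, 285, -3.8).
∂h/∂x = +0.02485, ∂h/∂y = -0.007231 (det = -6500).
|∇h| = √(0.02485² + -0.007231²) = 0.02588

0.026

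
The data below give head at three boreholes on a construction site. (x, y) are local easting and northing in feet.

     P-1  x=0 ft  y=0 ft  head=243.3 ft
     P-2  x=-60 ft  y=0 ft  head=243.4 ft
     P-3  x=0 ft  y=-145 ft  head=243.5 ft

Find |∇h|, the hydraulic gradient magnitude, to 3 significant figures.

∂h/∂x = (243.4 − 243.3) / (-60 − 0) = -0.001667
∂h/∂y = (243.5 − 243.3) / (-145 − 0) = -0.001379
|∇h| = √(-0.001667² + -0.001379²) = 0.002163

0.00216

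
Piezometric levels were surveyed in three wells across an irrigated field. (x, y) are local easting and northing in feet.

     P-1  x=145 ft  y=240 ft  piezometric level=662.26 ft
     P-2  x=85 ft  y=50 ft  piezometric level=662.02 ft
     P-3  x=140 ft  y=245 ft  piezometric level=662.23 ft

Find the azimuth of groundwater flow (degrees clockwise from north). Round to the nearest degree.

Taking P-1 as reference: P-2−P-1 = (-60, -190, -0.24); P-3−P-1 = (-5, 5, -0.03).
Solve a·Δx + b·Δy = Δh: det = (-60)·5 − (-5)·(-190) = -1250.
∂h/∂x = [(-0.24)·5 − (-0.03)·(-190)] / -1250 = +0.005520
∂h/∂y = [(-60)·(-0.03) − (-5)·(-0.24)] / -1250 = -0.0004800
Flow direction (−∇h) has components (-0.005520 E, +0.0004800 N).
Azimuth = atan2(E, N) = atan2(-0.005520, +0.0004800) = 275.0° ≈ 275°.

275°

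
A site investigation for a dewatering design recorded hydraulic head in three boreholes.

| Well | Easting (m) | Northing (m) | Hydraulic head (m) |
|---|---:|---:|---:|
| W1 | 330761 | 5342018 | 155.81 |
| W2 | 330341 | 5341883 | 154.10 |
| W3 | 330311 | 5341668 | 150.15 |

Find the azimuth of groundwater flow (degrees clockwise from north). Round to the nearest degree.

Differences from W1: to W2 (Δx, Δy, Δh) = (-420, -135, -1.71); to W3 = (-450, -350, -5.66).
Solve a·Δx + b·Δy = Δh: det = (-420)·(-350) − (-450)·(-135) = 86250.
∂h/∂x = [(-1.71)·(-350) − (-5.66)·(-135)] / 86250 = -0.001920
∂h/∂y = [(-420)·(-5.66) − (-450)·(-1.71)] / 86250 = +0.01864
Flow direction (−∇h) has components (+0.001920 E, -0.01864 N).
Azimuth = atan2(E, N) = atan2(+0.001920, -0.01864) = 174.1° ≈ 174°.

174°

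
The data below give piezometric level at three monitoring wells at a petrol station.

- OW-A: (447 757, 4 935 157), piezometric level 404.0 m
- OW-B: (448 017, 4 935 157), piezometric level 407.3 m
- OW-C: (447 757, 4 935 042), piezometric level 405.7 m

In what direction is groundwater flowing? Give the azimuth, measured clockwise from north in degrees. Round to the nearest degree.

∂h/∂x = (407.3 − 404.0) / (448017 − 447757) = +0.01269
∂h/∂y = (405.7 − 404.0) / (4935042 − 4935157) = -0.01478
Flow direction (−∇h) has components (-0.01269 E, +0.01478 N).
Azimuth = atan2(E, N) = atan2(-0.01269, +0.01478) = 319.4° ≈ 319°.

319°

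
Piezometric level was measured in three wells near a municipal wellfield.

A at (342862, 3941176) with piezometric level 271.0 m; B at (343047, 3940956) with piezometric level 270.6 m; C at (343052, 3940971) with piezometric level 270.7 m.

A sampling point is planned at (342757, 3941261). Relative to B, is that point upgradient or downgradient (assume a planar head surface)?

With h = a·x + b·y + c and A as origin, the differences give:
  185·a + (-220)·b = -0.4
  190·a + (-205)·b = -0.3
Eliminate b (×(-205) and ×(-220), subtract): 3875·a = 16.00 → a = ∂h/∂x = +0.004129
Back-substitute: b = ∂h/∂y = +0.005290.
Head at (342757, 3941261) = 271.0 + (+0.004129)·(-105) + (+0.005290)·(85) = 271.02 m.
That is higher than the 270.6 m at B, so the point is upgradient.

upgradient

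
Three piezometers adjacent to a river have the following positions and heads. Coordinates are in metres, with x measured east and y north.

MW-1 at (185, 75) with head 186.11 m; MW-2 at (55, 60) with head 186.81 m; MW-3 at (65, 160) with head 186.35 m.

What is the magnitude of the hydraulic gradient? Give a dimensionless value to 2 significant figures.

0.0064

Three-point gradient (reference MW-1): Δ to MW-2 = (-130, -15, +0.70), Δ to MW-3 = (-120, 85, +0.24).
∂h/∂x = -0.004911, ∂h/∂y = -0.004109 (det = -12850).
|∇h| = √(-0.004911² + -0.004109²) = 0.006403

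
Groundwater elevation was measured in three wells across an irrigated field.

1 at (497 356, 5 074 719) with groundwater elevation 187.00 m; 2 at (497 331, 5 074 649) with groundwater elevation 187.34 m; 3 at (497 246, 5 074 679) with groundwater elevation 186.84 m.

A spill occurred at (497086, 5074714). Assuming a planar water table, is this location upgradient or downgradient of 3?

downgradient

With h = a·x + b·y + c and 1 as origin, the differences give:
  (-25)·a + (-70)·b = +0.34
  (-110)·a + (-40)·b = -0.16
Eliminate b (×(-40) and ×(-70), subtract): -6700·a = -24.800 → a = ∂h/∂x = +0.003701
Back-substitute: b = ∂h/∂y = -0.006179.
Head at (497086, 5074714) = 187.00 + (+0.003701)·(-270) + (-0.006179)·(-5) = 186.03 m.
That is lower than the 186.84 m at 3, so the point is downgradient.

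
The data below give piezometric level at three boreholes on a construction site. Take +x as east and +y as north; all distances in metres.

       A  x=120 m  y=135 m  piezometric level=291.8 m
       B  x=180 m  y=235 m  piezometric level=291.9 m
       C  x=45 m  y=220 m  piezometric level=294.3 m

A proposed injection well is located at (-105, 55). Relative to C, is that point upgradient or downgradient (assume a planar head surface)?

upgradient

With h = a·x + b·y + c and A as origin, the differences give:
  60·a + 100·b = +0.1
  (-75)·a + 85·b = +2.5
Eliminate b (×85 and ×100, subtract): 12600·a = -241.50 → a = ∂h/∂x = -0.01917
Back-substitute: b = ∂h/∂y = +0.01250.
Head at (-105, 55) = 291.8 + (-0.01917)·(-225) + (+0.01250)·(-80) = 295.11 m.
That is higher than the 294.3 m at C, so the point is upgradient.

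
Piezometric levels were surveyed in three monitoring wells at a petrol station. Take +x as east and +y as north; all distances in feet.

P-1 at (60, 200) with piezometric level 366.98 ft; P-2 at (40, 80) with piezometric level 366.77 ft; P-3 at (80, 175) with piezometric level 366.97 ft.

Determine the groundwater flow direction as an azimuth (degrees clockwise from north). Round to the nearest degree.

With h = a·x + b·y + c and P-1 as origin, the differences give:
  (-20)·a + (-120)·b = -0.21
  20·a + (-25)·b = -0.01
Eliminate b (×(-25) and ×(-120), subtract): 2900·a = 4.050 → a = ∂h/∂x = +0.001397
Back-substitute: b = ∂h/∂y = +0.001517.
Flow direction (−∇h) has components (-0.001397 E, -0.001517 N).
Azimuth = atan2(E, N) = atan2(-0.001397, -0.001517) = 222.6° ≈ 223°.

223°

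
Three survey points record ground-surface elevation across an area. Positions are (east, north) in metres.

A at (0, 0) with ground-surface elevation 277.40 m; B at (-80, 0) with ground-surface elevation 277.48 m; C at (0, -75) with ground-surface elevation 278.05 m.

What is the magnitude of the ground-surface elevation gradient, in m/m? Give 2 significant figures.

∂z/∂x = (277.48 − 277.40) / (-80 − 0) = -0.001000
∂z/∂y = (278.05 − 277.40) / (-75 − 0) = -0.008667
|∇f| = √(-0.001000² + -0.008667²) = 0.008724 m/m

0.0087 m/m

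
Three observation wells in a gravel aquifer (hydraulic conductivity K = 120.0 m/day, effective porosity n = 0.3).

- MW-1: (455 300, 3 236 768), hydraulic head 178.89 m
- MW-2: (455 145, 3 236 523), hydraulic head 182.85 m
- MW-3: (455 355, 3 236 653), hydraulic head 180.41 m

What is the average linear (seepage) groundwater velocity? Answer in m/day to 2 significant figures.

Differences from MW-1: to MW-2 (Δx, Δy, Δh) = (-155, -245, +3.96); to MW-3 = (55, -115, +1.52).
Solve a·Δx + b·Δy = Δh: det = (-155)·(-115) − 55·(-245) = 31300.
∂h/∂x = [(+3.96)·(-115) − (+1.52)·(-245)] / 31300 = -0.002652
∂h/∂y = [(-155)·(+1.52) − 55·(+3.96)] / 31300 = -0.01449
|∇h| = √(-0.002652² + -0.01449²) = 0.01473
Seepage velocity v = K·i/n = 120.0 × 0.01473 / 0.3 = 5.892 m/day.

5.9 m/day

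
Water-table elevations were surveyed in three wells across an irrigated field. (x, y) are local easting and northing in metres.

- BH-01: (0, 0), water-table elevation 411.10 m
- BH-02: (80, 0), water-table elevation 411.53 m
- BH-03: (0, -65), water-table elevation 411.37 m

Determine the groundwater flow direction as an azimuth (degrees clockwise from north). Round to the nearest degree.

308°

∂h/∂x = (411.53 − 411.10) / (80 − 0) = +0.005375
∂h/∂y = (411.37 − 411.10) / (-65 − 0) = -0.004154
Flow direction (−∇h) has components (-0.005375 E, +0.004154 N).
Azimuth = atan2(E, N) = atan2(-0.005375, +0.004154) = 307.7° ≈ 308°.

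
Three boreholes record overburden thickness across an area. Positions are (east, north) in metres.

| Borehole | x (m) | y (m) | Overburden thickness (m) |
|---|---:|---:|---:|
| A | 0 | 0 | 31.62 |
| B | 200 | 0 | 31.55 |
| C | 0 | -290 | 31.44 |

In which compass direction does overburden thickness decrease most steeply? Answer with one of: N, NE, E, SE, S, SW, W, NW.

∂d/∂x = (31.55 − 31.62) / (200 − 0) = -0.0003500
∂d/∂y = (31.44 − 31.62) / (-290 − 0) = +0.0006207
Steepest decrease is along −∇f = (+0.0003500 E, -0.0006207 N) → southeast.

SE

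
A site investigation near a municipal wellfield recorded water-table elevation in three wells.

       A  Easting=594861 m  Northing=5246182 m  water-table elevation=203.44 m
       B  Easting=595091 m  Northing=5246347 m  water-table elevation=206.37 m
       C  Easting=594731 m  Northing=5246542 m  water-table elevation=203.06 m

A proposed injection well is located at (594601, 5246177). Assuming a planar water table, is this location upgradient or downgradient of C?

downgradient

With h = a·x + b·y + c and A as origin, the differences give:
  230·a + 165·b = +2.93
  (-130)·a + 360·b = -0.38
Eliminate b (×360 and ×165, subtract): 104250·a = 1117.500 → a = ∂h/∂x = +0.01072
Back-substitute: b = ∂h/∂y = +0.002815.
Head at (594601, 5246177) = 203.44 + (+0.01072)·(-260) + (+0.002815)·(-5) = 200.64 m.
That is lower than the 203.06 m at C, so the point is downgradient.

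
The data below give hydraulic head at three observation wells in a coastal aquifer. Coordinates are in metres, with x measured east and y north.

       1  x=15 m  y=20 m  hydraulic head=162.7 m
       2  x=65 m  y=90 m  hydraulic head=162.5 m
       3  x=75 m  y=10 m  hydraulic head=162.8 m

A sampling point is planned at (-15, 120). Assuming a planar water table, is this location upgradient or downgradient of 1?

Differences from 1: to 2 (Δx, Δy, Δh) = (50, 70, -0.2); to 3 = (60, -10, +0.1).
Solve a·Δx + b·Δy = Δh: det = 50·(-10) − 60·70 = -4700.
∂h/∂x = [(-0.2)·(-10) − (+0.1)·70] / -4700 = +0.001064
∂h/∂y = [50·(+0.1) − 60·(-0.2)] / -4700 = -0.003617
Head at (-15, 120) = 162.7 + (+0.001064)·(-30) + (-0.003617)·(100) = 162.31 m.
That is lower than the 162.7 m at 1, so the point is downgradient.

downgradient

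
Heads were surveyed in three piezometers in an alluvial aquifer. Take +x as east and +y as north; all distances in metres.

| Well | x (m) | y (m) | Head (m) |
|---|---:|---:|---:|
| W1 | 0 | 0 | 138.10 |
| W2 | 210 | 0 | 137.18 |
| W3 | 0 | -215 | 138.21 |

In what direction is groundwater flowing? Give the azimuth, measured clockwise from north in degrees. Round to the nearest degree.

∂h/∂x = (137.18 − 138.10) / (210 − 0) = -0.004381
∂h/∂y = (138.21 − 138.10) / (-215 − 0) = -0.0005116
Flow direction (−∇h) has components (+0.004381 E, +0.0005116 N).
Azimuth = atan2(E, N) = atan2(+0.004381, +0.0005116) = 83.3° ≈ 083°.

083°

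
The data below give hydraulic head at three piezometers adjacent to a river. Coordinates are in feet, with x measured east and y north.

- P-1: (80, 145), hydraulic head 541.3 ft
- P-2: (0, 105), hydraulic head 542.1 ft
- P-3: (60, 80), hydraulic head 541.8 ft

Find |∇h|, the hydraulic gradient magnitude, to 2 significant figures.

Differences from P-1: to P-2 (Δx, Δy, Δh) = (-80, -40, +0.8); to P-3 = (-20, -65, +0.5).
Determinant of the coordinate differences = (-80)·(-65) − (-20)·(-40) = 4400.
∂h/∂x = [(+0.8)·(-65) − (+0.5)·(-40)] / 4400 = -0.007273
∂h/∂y = [(-80)·(+0.5) − (-20)·(+0.8)] / 4400 = -0.005455
|∇h| = √(-0.007273² + -0.005455²) = 0.009091

0.0091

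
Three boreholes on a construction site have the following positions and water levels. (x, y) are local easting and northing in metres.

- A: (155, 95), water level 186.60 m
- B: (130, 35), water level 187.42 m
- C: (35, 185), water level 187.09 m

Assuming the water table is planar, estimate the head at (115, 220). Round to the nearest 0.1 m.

Three-point gradient (reference A): Δ to B = (-25, -60, +0.82), Δ to C = (-120, 90, +0.49).
∂h/∂x = -0.01092, ∂h/∂y = -0.009116 (det = -9450).
h(115, 220) = 186.60 + (-0.01092)·(-40) + (-0.009116)·(125) = 186.60 +0.437 -1.140 = 185.897 m.

185.9 m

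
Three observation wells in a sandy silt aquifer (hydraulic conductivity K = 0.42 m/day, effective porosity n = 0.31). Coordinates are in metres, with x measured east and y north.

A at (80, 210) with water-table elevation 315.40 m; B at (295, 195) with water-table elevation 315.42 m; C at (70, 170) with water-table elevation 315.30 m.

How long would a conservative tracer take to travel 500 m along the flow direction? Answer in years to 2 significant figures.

With h = a·x + b·y + c and A as origin, the differences give:
  215·a + (-15)·b = +0.02
  (-10)·a + (-40)·b = -0.10
Eliminate b (×(-40) and ×(-15), subtract): -8750·a = -2.300 → a = ∂h/∂x = +0.0002629
Back-substitute: b = ∂h/∂y = +0.002434.
|∇h| = √(0.0002629² + 0.002434²) = 0.002448
Seepage velocity v = K·i/n = 0.42 × 0.002448 / 0.31 = 0.003317 m/day.
t = 500 / 0.003317 = 1.507e+05 days = 413 years.

410 years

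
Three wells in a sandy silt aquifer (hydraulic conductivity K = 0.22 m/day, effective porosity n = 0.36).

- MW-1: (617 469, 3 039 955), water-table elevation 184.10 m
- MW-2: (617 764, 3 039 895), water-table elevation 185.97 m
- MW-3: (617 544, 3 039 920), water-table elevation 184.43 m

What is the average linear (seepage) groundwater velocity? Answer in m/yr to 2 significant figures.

2.4 m/yr

Differences from MW-1: to MW-2 (Δx, Δy, Δh) = (295, -60, +1.87); to MW-3 = (75, -35, +0.33).
Solve a·Δx + b·Δy = Δh: det = 295·(-35) − 75·(-60) = -5825.
∂h/∂x = [(+1.87)·(-35) − (+0.33)·(-60)] / -5825 = +0.007837
∂h/∂y = [295·(+0.33) − 75·(+1.87)] / -5825 = +0.007365
|∇h| = √(0.007837² + 0.007365²) = 0.01075
Seepage velocity v = K·i/n = 0.22 × 0.01075 / 0.36 = 0.006569 m/day = 2.399 m/yr.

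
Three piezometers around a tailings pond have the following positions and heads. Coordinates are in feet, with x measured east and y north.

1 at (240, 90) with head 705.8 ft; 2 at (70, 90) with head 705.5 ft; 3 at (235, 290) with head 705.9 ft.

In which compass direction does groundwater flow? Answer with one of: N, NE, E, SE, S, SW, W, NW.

Differences from 1: to 2 (Δx, Δy, Δh) = (-170, 0, -0.3); to 3 = (-5, 200, +0.1).
Solve a·Δx + b·Δy = Δh: det = (-170)·200 − (-5)·0 = -34000.
∂h/∂x = [(-0.3)·200 − (+0.1)·0] / -34000 = +0.001765
∂h/∂y = [(-170)·(+0.1) − (-5)·(-0.3)] / -34000 = +0.0005441
Flow = −∇h = (-0.001765 east, -0.0005441 north), which points west.

W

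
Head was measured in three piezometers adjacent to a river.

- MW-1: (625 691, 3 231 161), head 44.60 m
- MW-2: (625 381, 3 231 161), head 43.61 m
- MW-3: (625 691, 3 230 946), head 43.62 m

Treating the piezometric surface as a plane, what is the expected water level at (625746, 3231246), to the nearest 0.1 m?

∂h/∂x = (43.61 − 44.60) / (625381 − 625691) = +0.003194
∂h/∂y = (43.62 − 44.60) / (3230946 − 3231161) = +0.004558
h(625746, 3231246) = 44.60 + (+0.003194)·(55) + (+0.004558)·(85) = 44.60 +0.176 +0.387 = 45.163 m.

45.2 m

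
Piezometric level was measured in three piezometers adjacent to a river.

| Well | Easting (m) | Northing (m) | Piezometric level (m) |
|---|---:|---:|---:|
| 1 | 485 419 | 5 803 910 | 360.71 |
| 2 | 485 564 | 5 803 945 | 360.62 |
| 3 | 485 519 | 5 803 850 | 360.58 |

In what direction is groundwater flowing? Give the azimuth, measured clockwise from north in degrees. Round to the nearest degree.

135°

With h = a·x + b·y + c and 1 as origin, the differences give:
  145·a + 35·b = -0.09
  100·a + (-60)·b = -0.13
Eliminate b (×(-60) and ×35, subtract): -12200·a = 9.950 → a = ∂h/∂x = -0.0008156
Back-substitute: b = ∂h/∂y = +0.0008074.
Flow direction (−∇h) has components (+0.0008156 E, -0.0008074 N).
Azimuth = atan2(E, N) = atan2(+0.0008156, -0.0008074) = 134.7° ≈ 135°.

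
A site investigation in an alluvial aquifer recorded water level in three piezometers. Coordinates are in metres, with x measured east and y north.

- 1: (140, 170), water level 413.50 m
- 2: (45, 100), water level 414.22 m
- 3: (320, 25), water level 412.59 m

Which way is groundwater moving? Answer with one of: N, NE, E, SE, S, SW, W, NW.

E

Three-point gradient (reference 1): Δ to 2 = (-95, -70, +0.72), Δ to 3 = (180, -145, -0.91).
∂h/∂x = -0.006373, ∂h/∂y = -0.001636 (det = 26375).
Flow = −∇h = (+0.006373 east, +0.001636 north), which points east.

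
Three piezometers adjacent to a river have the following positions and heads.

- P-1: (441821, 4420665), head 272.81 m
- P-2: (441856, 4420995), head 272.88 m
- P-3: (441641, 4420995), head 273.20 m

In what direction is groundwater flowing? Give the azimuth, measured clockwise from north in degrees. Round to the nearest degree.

104°

With h = a·x + b·y + c and P-1 as origin, the differences give:
  35·a + 330·b = +0.07
  (-180)·a + 330·b = +0.39
Eliminate b (×330 and ×330, subtract): 70950·a = -105.600 → a = ∂h/∂x = -0.001488
Back-substitute: b = ∂h/∂y = +0.0003700.
Flow direction (−∇h) has components (+0.001488 E, -0.0003700 N).
Azimuth = atan2(E, N) = atan2(+0.001488, -0.0003700) = 104.0° ≈ 104°.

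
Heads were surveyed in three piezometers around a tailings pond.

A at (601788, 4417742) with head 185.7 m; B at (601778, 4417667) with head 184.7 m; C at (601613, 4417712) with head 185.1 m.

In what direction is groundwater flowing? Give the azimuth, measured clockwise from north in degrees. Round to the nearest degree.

185°

Taking A as reference: B−A = (-10, -75, -1.0); C−A = (-175, -30, -0.6).
Solve a·Δx + b·Δy = Δh: det = (-10)·(-30) − (-175)·(-75) = -12825.
∂h/∂x = [(-1.0)·(-30) − (-0.6)·(-75)] / -12825 = +0.001170
∂h/∂y = [(-10)·(-0.6) − (-175)·(-1.0)] / -12825 = +0.01318
Flow direction (−∇h) has components (-0.001170 E, -0.01318 N).
Azimuth = atan2(E, N) = atan2(-0.001170, -0.01318) = 185.1° ≈ 185°.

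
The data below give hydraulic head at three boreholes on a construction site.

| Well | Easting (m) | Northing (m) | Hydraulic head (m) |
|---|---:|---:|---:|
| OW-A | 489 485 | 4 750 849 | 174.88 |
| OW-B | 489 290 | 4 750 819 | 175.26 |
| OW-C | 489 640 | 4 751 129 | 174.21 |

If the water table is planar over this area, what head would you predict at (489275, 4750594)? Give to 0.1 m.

175.6 m

Taking OW-A as reference: OW-B−OW-A = (-195, -30, +0.38); OW-C−OW-A = (155, 280, -0.67).
Solve a·Δx + b·Δy = Δh: det = (-195)·280 − 155·(-30) = -49950.
∂h/∂x = [(+0.38)·280 − (-0.67)·(-30)] / -49950 = -0.001728
∂h/∂y = [(-195)·(-0.67) − 155·(+0.38)] / -49950 = -0.001436
h(489275, 4750594) = 174.88 + (-0.001728)·(-210) + (-0.001436)·(-255) = 174.88 +0.363 +0.366 = 175.609 m.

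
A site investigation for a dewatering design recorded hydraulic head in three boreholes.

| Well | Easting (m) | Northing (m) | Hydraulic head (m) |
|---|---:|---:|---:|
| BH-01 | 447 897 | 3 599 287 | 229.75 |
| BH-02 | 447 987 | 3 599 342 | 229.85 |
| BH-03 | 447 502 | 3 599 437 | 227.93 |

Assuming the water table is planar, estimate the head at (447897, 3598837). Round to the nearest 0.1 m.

231.3 m

Three-point gradient (reference BH-01): Δ to BH-02 = (90, 55, +0.10), Δ to BH-03 = (-395, 150, -1.82).
∂h/∂x = +0.003268, ∂h/∂y = -0.003529 (det = 35225).
h(447897, 3598837) = 229.75 + (+0.003268)·(0) + (-0.003529)·(-450) = 229.75 +0.000 +1.588 = 231.338 m.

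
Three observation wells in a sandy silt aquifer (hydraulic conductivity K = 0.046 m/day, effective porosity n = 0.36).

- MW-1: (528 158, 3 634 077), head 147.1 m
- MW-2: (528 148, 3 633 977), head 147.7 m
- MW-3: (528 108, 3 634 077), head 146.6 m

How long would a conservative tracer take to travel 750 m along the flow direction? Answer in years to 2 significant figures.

1300 years

With h = a·x + b·y + c and MW-1 as origin, the differences give:
  (-10)·a + (-100)·b = +0.6
  (-50)·a + 0·b = -0.5
Eliminate b (×0 and ×(-100), subtract): -5000·a = -50.00 → a = ∂h/∂x = +0.01000
Back-substitute: b = ∂h/∂y = -0.007000.
|∇h| = √(0.01000² + -0.007000²) = 0.01221
Seepage velocity v = K·i/n = 0.046 × 0.01221 / 0.36 = 0.00156 m/day.
t = 750 / 0.00156 = 4.808e+05 days = 1.32e+03 years.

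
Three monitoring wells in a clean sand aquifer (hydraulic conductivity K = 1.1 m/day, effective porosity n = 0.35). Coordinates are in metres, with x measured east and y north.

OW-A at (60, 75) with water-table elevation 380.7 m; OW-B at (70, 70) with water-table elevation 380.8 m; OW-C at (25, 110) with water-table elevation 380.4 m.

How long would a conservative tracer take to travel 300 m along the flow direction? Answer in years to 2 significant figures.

22 years

Differences from OW-A: to OW-B (Δx, Δy, Δh) = (10, -5, +0.1); to OW-C = (-35, 35, -0.3).
Solve a·Δx + b·Δy = Δh: det = 10·35 − (-35)·(-5) = 175.
∂h/∂x = [(+0.1)·35 − (-0.3)·(-5)] / 175 = +0.01143
∂h/∂y = [10·(-0.3) − (-35)·(+0.1)] / 175 = +0.002857
|∇h| = √(0.01143² + 0.002857²) = 0.01178
Seepage velocity v = K·i/n = 1.1 × 0.01178 / 0.35 = 0.03702 m/day.
t = 300 / 0.03702 = 8104 days = 22.2 years.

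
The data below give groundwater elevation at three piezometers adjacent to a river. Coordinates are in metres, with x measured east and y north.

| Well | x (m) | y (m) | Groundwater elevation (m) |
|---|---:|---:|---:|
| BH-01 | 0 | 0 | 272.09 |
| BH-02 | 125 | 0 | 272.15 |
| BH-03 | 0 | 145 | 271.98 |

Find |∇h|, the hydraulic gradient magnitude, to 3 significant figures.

0.000898

∂h/∂x = (272.15 − 272.09) / (125 − 0) = +0.0004800
∂h/∂y = (271.98 − 272.09) / (145 − 0) = -0.0007586
|∇h| = √(0.0004800² + -0.0007586²) = 0.0008977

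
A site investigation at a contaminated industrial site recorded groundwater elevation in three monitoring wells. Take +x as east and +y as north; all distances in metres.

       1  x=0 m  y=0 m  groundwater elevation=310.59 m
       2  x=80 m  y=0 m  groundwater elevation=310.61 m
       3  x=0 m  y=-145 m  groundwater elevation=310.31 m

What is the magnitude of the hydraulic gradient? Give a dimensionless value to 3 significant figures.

∂h/∂x = (310.61 − 310.59) / (80 − 0) = +0.0002500
∂h/∂y = (310.31 − 310.59) / (-145 − 0) = +0.001931
|∇h| = √(0.0002500² + 0.001931²) = 0.001947

0.00195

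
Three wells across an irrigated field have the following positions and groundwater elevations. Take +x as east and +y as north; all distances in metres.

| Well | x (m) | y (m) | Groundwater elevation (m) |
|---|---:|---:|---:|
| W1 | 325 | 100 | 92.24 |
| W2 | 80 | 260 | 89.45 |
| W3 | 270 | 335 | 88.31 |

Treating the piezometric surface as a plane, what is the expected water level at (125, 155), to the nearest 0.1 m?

91.2 m

Differences from W1: to W2 (Δx, Δy, Δh) = (-245, 160, -2.79); to W3 = (-55, 235, -3.93).
Determinant of the coordinate differences = (-245)·235 − (-55)·160 = -48775.
∂h/∂x = [(-2.79)·235 − (-3.93)·160] / -48775 = +0.0005505
∂h/∂y = [(-245)·(-3.93) − (-55)·(-2.79)] / -48775 = -0.01659
h(125, 155) = 92.24 + (+0.0005505)·(-200) + (-0.01659)·(55) = 92.24 -0.110 -0.913 = 91.217 m.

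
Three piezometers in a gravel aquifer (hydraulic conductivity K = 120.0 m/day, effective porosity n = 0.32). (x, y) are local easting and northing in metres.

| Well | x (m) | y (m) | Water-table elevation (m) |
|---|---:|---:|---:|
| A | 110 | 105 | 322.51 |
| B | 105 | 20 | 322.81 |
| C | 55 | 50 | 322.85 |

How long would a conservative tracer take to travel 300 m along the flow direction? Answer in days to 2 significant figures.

Differences from A: to B (Δx, Δy, Δh) = (-5, -85, +0.30); to C = (-55, -55, +0.34).
Solve a·Δx + b·Δy = Δh: det = (-5)·(-55) − (-55)·(-85) = -4400.
∂h/∂x = [(+0.30)·(-55) − (+0.34)·(-85)] / -4400 = -0.002818
∂h/∂y = [(-5)·(+0.34) − (-55)·(+0.30)] / -4400 = -0.003364
|∇h| = √(-0.002818² + -0.003364²) = 0.004388
Seepage velocity v = K·i/n = 120.0 × 0.004388 / 0.32 = 1.645 m/day.
t = 300 / 1.645 = 182.4 days.

180 days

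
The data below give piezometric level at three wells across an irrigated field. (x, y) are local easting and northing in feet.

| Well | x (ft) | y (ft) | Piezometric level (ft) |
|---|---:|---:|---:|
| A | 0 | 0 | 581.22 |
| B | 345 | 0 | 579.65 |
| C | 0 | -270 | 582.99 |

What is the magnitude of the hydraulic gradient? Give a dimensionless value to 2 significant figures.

0.0080

∂h/∂x = (579.65 − 581.22) / (345 − 0) = -0.004551
∂h/∂y = (582.99 − 581.22) / (-270 − 0) = -0.006556
|∇h| = √(-0.004551² + -0.006556²) = 0.007981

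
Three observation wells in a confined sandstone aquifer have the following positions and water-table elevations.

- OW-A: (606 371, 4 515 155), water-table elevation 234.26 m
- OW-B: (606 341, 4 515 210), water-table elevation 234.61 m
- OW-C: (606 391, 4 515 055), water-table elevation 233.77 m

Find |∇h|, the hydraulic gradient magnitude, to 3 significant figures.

0.00586

Differences from OW-A: to OW-B (Δx, Δy, Δh) = (-30, 55, +0.35); to OW-C = (20, -100, -0.49).
Solve a·Δx + b·Δy = Δh: det = (-30)·(-100) − 20·55 = 1900.
∂h/∂x = [(+0.35)·(-100) − (-0.49)·55] / 1900 = -0.004237
∂h/∂y = [(-30)·(-0.49) − 20·(+0.35)] / 1900 = +0.004053
|∇h| = √(-0.004237² + 0.004053²) = 0.005863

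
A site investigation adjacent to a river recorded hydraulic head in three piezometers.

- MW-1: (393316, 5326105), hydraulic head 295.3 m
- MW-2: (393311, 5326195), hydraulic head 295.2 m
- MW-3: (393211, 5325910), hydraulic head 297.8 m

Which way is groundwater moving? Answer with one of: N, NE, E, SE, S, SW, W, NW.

E

Taking MW-1 as reference: MW-2−MW-1 = (-5, 90, -0.1); MW-3−MW-1 = (-105, -195, +2.5).
Solve a·Δx + b·Δy = Δh: det = (-5)·(-195) − (-105)·90 = 10425.
∂h/∂x = [(-0.1)·(-195) − (+2.5)·90] / 10425 = -0.01971
∂h/∂y = [(-5)·(+2.5) − (-105)·(-0.1)] / 10425 = -0.002206
Flow = −∇h = (+0.01971 east, +0.002206 north), which points east.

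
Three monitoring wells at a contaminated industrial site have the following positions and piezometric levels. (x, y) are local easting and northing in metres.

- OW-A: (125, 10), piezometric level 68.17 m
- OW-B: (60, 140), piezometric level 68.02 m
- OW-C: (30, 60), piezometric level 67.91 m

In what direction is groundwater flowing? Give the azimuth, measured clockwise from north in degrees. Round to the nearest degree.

264°

Taking OW-A as reference: OW-B−OW-A = (-65, 130, -0.15); OW-C−OW-A = (-95, 50, -0.26).
Determinant of the coordinate differences = (-65)·50 − (-95)·130 = 9100.
∂h/∂x = [(-0.15)·50 − (-0.26)·130] / 9100 = +0.002890
∂h/∂y = [(-65)·(-0.26) − (-95)·(-0.15)] / 9100 = +0.0002912
Flow direction (−∇h) has components (-0.002890 E, -0.0002912 N).
Azimuth = atan2(E, N) = atan2(-0.002890, -0.0002912) = 264.2° ≈ 264°.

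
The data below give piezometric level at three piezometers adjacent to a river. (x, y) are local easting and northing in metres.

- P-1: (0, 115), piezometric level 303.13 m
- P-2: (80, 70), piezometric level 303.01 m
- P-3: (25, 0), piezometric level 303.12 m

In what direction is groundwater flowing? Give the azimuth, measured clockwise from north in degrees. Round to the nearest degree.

Taking P-1 as reference: P-2−P-1 = (80, -45, -0.12); P-3−P-1 = (25, -115, -0.01).
Solve a·Δx + b·Δy = Δh: det = 80·(-115) − 25·(-45) = -8075.
∂h/∂x = [(-0.12)·(-115) − (-0.01)·(-45)] / -8075 = -0.001653
∂h/∂y = [80·(-0.01) − 25·(-0.12)] / -8075 = -0.0002724
Flow direction (−∇h) has components (+0.001653 E, +0.0002724 N).
Azimuth = atan2(E, N) = atan2(+0.001653, +0.0002724) = 80.6° ≈ 081°.

081°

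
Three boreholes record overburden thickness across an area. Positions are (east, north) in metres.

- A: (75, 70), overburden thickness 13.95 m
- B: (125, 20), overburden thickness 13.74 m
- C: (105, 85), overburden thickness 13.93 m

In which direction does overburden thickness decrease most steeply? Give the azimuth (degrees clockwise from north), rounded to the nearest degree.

With d = a·x + b·y + c and A as origin, the differences give:
  50·a + (-50)·b = -0.21
  30·a + 15·b = -0.02
Eliminate b (×15 and ×(-50), subtract): 2250·a = -4.150 → a = ∂d/∂x = -0.001844
Back-substitute: b = ∂d/∂y = +0.002356.
Steepest decrease is along −∇f: components (+0.001844 E, -0.002356 N).
Azimuth = atan2(+0.001844, -0.002356) = 141.9° ≈ 142°.

142°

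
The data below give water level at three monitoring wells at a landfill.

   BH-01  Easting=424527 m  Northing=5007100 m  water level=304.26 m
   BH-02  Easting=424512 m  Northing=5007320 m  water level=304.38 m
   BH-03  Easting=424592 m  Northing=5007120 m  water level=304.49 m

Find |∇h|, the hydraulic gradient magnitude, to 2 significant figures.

Three-point gradient (reference BH-01): Δ to BH-02 = (-15, 220, +0.12), Δ to BH-03 = (65, 20, +0.23).
∂h/∂x = +0.003301, ∂h/∂y = +0.0007705 (det = -14600).
|∇h| = √(0.003301² + 0.0007705²) = 0.00339

0.0034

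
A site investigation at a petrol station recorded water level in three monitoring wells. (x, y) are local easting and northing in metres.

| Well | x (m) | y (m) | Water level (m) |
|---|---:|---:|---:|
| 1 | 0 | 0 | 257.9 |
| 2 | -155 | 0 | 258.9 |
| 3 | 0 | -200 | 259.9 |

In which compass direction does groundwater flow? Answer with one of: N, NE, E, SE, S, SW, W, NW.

NE

∂h/∂x = (258.9 − 257.9) / (-155 − 0) = -0.006452
∂h/∂y = (259.9 − 257.9) / (-200 − 0) = -0.01000
Flow = −∇h = (+0.006452 east, +0.01000 north), which points northeast.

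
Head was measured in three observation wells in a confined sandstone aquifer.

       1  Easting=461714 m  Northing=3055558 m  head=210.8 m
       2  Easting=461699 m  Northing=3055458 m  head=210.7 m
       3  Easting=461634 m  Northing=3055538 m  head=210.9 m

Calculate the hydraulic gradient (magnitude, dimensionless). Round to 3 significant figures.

0.00199

Taking 1 as reference: 2−1 = (-15, -100, -0.1); 3−1 = (-80, -20, +0.1).
Determinant of the coordinate differences = (-15)·(-20) − (-80)·(-100) = -7700.
∂h/∂x = [(-0.1)·(-20) − (+0.1)·(-100)] / -7700 = -0.001558
∂h/∂y = [(-15)·(+0.1) − (-80)·(-0.1)] / -7700 = +0.001234
|∇h| = √(-0.001558² + 0.001234²) = 0.001987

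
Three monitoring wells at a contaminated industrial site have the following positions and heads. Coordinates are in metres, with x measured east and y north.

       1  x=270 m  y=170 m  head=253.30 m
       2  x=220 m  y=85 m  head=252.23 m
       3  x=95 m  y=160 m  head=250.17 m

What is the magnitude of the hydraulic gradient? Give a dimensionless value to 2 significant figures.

0.018

Differences from 1: to 2 (Δx, Δy, Δh) = (-50, -85, -1.07); to 3 = (-175, -10, -3.13).
Solve a·Δx + b·Δy = Δh: det = (-50)·(-10) − (-175)·(-85) = -14375.
∂h/∂x = [(-1.07)·(-10) − (-3.13)·(-85)] / -14375 = +0.01776
∂h/∂y = [(-50)·(-3.13) − (-175)·(-1.07)] / -14375 = +0.002139
|∇h| = √(0.01776² + 0.002139²) = 0.01789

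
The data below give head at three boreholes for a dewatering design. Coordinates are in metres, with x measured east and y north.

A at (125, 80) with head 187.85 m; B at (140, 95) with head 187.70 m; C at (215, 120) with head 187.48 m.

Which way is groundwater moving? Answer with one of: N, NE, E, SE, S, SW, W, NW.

With h = a·x + b·y + c and A as origin, the differences give:
  15·a + 15·b = -0.15
  90·a + 40·b = -0.37
Eliminate b (×40 and ×15, subtract): -750·a = -0.450 → a = ∂h/∂x = +0.0006000
Back-substitute: b = ∂h/∂y = -0.01060.
Flow = −∇h = (-0.0006000 east, +0.01060 north), which points north.

N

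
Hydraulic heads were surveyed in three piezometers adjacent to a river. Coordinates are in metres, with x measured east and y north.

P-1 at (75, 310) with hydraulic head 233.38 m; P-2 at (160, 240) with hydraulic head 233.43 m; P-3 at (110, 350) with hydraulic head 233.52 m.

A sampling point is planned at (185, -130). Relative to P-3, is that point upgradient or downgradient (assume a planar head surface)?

Differences from P-1: to P-2 (Δx, Δy, Δh) = (85, -70, +0.05); to P-3 = (35, 40, +0.14).
Solve a·Δx + b·Δy = Δh: det = 85·40 − 35·(-70) = 5850.
∂h/∂x = [(+0.05)·40 − (+0.14)·(-70)] / 5850 = +0.002017
∂h/∂y = [85·(+0.14) − 35·(+0.05)] / 5850 = +0.001735
Head at (185, -130) = 233.38 + (+0.002017)·(110) + (+0.001735)·(-440) = 232.84 m.
That is lower than the 233.52 m at P-3, so the point is downgradient.

downgradient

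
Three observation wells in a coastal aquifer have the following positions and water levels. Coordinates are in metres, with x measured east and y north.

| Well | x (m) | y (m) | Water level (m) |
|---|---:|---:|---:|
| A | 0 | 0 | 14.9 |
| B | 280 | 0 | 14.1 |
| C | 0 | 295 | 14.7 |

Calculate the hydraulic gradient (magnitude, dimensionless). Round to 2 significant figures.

∂h/∂x = (14.1 − 14.9) / (280 − 0) = -0.002857
∂h/∂y = (14.7 − 14.9) / (295 − 0) = -0.0006780
|∇h| = √(-0.002857² + -0.0006780²) = 0.002936

0.0029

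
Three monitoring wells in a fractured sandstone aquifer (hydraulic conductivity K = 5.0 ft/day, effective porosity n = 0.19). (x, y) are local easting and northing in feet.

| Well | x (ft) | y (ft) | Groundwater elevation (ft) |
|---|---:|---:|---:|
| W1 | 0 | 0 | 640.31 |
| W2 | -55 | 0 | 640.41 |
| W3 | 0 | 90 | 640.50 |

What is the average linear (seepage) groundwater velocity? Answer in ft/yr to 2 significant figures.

27 ft/yr

∂h/∂x = (640.41 − 640.31) / (-55 − 0) = -0.001818
∂h/∂y = (640.50 − 640.31) / (90 − 0) = +0.002111
|∇h| = √(-0.001818² + 0.002111²) = 0.002786
Seepage velocity v = K·i/n = 5.0 × 0.002786 / 0.19 = 0.07332 ft/day = 26.78 ft/yr.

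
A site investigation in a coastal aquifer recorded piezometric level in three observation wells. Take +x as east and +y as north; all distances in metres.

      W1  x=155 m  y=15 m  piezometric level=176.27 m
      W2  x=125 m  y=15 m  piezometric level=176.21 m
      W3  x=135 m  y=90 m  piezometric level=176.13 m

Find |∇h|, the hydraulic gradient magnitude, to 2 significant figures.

With h = a·x + b·y + c and W1 as origin, the differences give:
  (-30)·a + 0·b = -0.06
  (-20)·a + 75·b = -0.14
Eliminate b (×75 and ×0, subtract): -2250·a = -4.500 → a = ∂h/∂x = +0.002000
Back-substitute: b = ∂h/∂y = -0.001333.
|∇h| = √(0.002000² + -0.001333²) = 0.002404

0.0024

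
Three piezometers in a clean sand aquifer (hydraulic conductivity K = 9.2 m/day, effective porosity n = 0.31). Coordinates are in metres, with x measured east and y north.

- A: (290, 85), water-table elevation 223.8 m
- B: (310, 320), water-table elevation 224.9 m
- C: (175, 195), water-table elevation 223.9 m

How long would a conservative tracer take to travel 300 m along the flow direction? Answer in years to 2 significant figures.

With h = a·x + b·y + c and A as origin, the differences give:
  20·a + 235·b = +1.1
  (-115)·a + 110·b = +0.1
Eliminate b (×110 and ×235, subtract): 29225·a = 97.50 → a = ∂h/∂x = +0.003336
Back-substitute: b = ∂h/∂y = +0.004397.
|∇h| = √(0.003336² + 0.004397²) = 0.005519
Seepage velocity v = K·i/n = 9.2 × 0.005519 / 0.31 = 0.1638 m/day.
t = 300 / 0.1638 = 1832 days = 5.02 years.

5.0 years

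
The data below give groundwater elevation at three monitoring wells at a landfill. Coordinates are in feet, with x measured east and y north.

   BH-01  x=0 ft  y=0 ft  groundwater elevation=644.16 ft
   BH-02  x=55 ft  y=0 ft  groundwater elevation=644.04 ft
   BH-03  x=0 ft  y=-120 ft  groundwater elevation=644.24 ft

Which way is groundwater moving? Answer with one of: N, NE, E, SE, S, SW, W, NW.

E

∂h/∂x = (644.04 − 644.16) / (55 − 0) = -0.002182
∂h/∂y = (644.24 − 644.16) / (-120 − 0) = -0.0006667
Flow = −∇h = (+0.002182 east, +0.0006667 north), which points east.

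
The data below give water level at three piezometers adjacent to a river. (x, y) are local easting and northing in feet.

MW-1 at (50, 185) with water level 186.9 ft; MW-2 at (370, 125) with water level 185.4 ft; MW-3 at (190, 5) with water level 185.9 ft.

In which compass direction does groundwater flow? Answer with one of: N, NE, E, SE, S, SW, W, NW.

SE

Three-point gradient (reference MW-1): Δ to MW-2 = (320, -60, -1.5), Δ to MW-3 = (140, -180, -1.0).
∂h/∂x = -0.004268, ∂h/∂y = +0.002236 (det = -49200).
Flow = −∇h = (+0.004268 east, -0.002236 north), which points southeast.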